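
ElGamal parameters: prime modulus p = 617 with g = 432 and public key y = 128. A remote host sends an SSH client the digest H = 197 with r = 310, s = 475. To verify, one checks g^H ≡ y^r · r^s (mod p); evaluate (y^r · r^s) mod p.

128^2 = 16384 ≡ 342
128^4 ≡ 342^2 = 116964 ≡ 351
128^8 ≡ 351^2 = 123201 ≡ 418
128^16 ≡ 418^2 = 174724 ≡ 113
128^32 ≡ 113^2 = 12769 ≡ 429
128^64 ≡ 429^2 = 184041 ≡ 175
128^128 ≡ 175^2 = 30625 ≡ 392
128^256 ≡ 392^2 = 153664 ≡ 31
310 = 256 + 32 + 16 + 4 + 2, so 128^310 ≡ 31·429·113·351·342 ≡ 342 (mod 617)
310^2 = 96100 ≡ 465
310^4 ≡ 465^2 = 216225 ≡ 275
310^8 ≡ 275^2 = 75625 ≡ 351
310^16 ≡ 351^2 = 123201 ≡ 418
310^32 ≡ 418^2 = 174724 ≡ 113
310^64 ≡ 113^2 = 12769 ≡ 429
310^128 ≡ 429^2 = 184041 ≡ 175
310^256 ≡ 175^2 = 30625 ≡ 392
475 = 256 + 128 + 64 + 16 + 8 + 2 + 1, so 310^475 ≡ 392·175·429·418·351·465·310 ≡ 150 (mod 617)
y^r · r^s ≡ 342·150 = 51300 ≡ 89 (mod 617)

89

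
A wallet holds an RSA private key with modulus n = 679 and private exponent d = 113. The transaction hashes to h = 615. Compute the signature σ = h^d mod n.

Squares mod 679: h^1≡615, h^2≡22, h^4≡484, h^8≡1, h^16≡1, h^32≡1, h^64≡1
113 = 64 + 32 + 16 + 1, so h^113 ≡ 1·1·1·615 ≡ 615 (mod 679)

615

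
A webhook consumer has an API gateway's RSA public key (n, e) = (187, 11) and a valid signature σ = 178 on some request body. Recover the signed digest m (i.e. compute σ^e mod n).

2

σ^2 ≡ 178^2 = 31684 ≡ 81
σ^4 ≡ 81^2 = 6561 ≡ 16
σ^8 ≡ 16^2 = 256 ≡ 69
11 = 8 + 2 + 1, so σ^11 ≡ 69·81·178 ≡ 2 (mod 187)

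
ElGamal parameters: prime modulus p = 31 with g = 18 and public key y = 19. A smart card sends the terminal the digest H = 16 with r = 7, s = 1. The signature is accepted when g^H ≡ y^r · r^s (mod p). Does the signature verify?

verifies

Left side g^H mod p:
Squares mod 31: 18^1≡18, 18^2≡14, 18^4≡10, 18^8≡7, 18^16≡18
18^16 ≡ 18 (mod 31)
Right side y^r · r^s mod p:
Squares mod 31: 19^1≡19, 19^2≡20, 19^4≡28
7 = 4 + 2 + 1, so 19^7 ≡ 28·20·19 ≡ 7 (mod 31)
7^1 mod 31 = 7
7·7 = 49 ≡ 18 (mod 31)
18 ≡ 18 (mod 31), so the signature is genuine.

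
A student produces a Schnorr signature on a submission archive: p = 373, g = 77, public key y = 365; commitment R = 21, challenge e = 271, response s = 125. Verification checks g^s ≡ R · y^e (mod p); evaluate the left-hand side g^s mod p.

77^125 mod 373 = 62

62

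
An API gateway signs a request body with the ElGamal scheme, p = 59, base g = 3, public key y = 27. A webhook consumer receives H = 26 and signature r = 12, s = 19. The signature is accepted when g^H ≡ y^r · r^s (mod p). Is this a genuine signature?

Left side g^H mod p:
3^2 = 9
3^4 ≡ 9^2 = 81 ≡ 22
3^8 ≡ 22^2 = 484 ≡ 12
3^16 ≡ 12^2 = 144 ≡ 26
26 = 16 + 8 + 2, so 3^26 ≡ 26·12·9 ≡ 35 (mod 59)
Right side y^r · r^s mod p:
27^2 = 729 ≡ 21
27^4 ≡ 21^2 = 441 ≡ 28
27^8 ≡ 28^2 = 784 ≡ 17
12 = 8 + 4, so 27^12 ≡ 17·28 ≡ 4 (mod 59)
12^2 = 144 ≡ 26
12^4 ≡ 26^2 = 676 ≡ 27
12^8 ≡ 27^2 = 729 ≡ 21
12^16 ≡ 21^2 = 441 ≡ 28
19 = 16 + 2 + 1, so 12^19 ≡ 28·26·12 ≡ 4 (mod 59)
4·4 = 16 ≡ 16 (mod 59)
35 ≠ 16, so verification fails.

forged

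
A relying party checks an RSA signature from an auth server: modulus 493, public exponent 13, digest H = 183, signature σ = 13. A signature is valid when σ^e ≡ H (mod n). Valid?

σ^2 ≡ 13^2 = 169
σ^4 ≡ 169^2 = 28561 ≡ 460
σ^8 ≡ 460^2 = 211600 ≡ 103
13 = 8 + 4 + 1, so σ^13 ≡ 103·460·13 ≡ 183 (mod 493)
Since 183 equals the digest 183, verification succeeds.

yes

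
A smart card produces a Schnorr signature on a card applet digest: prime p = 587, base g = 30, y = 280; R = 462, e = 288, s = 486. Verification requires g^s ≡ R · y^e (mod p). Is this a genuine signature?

g^s mod p:
30^2 = 900 ≡ 313
30^4 ≡ 313^2 = 97969 ≡ 527
30^8 ≡ 527^2 = 277729 ≡ 78
30^16 ≡ 78^2 = 6084 ≡ 214
30^32 ≡ 214^2 = 45796 ≡ 10
30^64 ≡ 10^2 = 100
30^128 ≡ 100^2 = 10000 ≡ 21
30^256 ≡ 21^2 = 441
486 = 256 + 128 + 64 + 32 + 4 + 2, so 30^486 ≡ 441·21·100·10·527·313 ≡ 191 (mod 587)
R · y^e mod p:
280^2 = 78400 ≡ 329
280^4 ≡ 329^2 = 108241 ≡ 233
280^8 ≡ 233^2 = 54289 ≡ 285
280^16 ≡ 285^2 = 81225 ≡ 219
280^32 ≡ 219^2 = 47961 ≡ 414
280^64 ≡ 414^2 = 171396 ≡ 579
280^128 ≡ 579^2 = 335241 ≡ 64
280^256 ≡ 64^2 = 4096 ≡ 574
288 = 256 + 32, so 280^288 ≡ 574·414 ≡ 488 (mod 587)
462·488 = 225456 ≡ 48 (mod 587)
191 ≠ 48; the check fails.

forged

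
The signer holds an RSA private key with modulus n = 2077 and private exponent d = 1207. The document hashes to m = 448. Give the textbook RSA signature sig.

1414

m^1207 mod 2077 = 1414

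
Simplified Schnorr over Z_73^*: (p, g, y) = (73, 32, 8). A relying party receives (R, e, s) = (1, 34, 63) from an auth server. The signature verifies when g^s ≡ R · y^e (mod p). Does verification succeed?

fails

g^s mod p:
32^2 = 1024 ≡ 2
32^4 ≡ 2^2 = 4
32^8 ≡ 4^2 = 16
32^16 ≡ 16^2 = 256 ≡ 37
32^32 ≡ 37^2 = 1369 ≡ 55
63 = 32 + 16 + 8 + 4 + 2 + 1, so 32^63 ≡ 55·37·16·4·2·32 ≡ 1 (mod 73)
R · y^e mod p:
8^2 = 64
8^4 ≡ 64^2 = 4096 ≡ 8
8^8 ≡ 8^2 = 64
8^16 ≡ 64^2 = 4096 ≡ 8
8^32 ≡ 8^2 = 64
34 = 32 + 2, so 8^34 ≡ 64·64 ≡ 8 (mod 73)
1·8 = 8 ≡ 8 (mod 73)
1 ≠ 8; the check fails.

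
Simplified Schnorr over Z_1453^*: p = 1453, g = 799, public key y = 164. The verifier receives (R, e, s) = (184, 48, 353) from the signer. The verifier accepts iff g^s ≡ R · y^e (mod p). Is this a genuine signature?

genuine

g^s mod p:
799^2 = 638401 ≡ 534
799^4 ≡ 534^2 = 285156 ≡ 368
799^8 ≡ 368^2 = 135424 ≡ 295
799^16 ≡ 295^2 = 87025 ≡ 1298
799^32 ≡ 1298^2 = 1684804 ≡ 777
799^64 ≡ 777^2 = 603729 ≡ 734
799^128 ≡ 734^2 = 538756 ≡ 1146
799^256 ≡ 1146^2 = 1313316 ≡ 1257
353 = 256 + 64 + 32 + 1, so 799^353 ≡ 1257·734·777·799 ≡ 601 (mod 1453)
R · y^e mod p:
164^2 = 26896 ≡ 742
164^4 ≡ 742^2 = 550564 ≡ 1330
164^8 ≡ 1330^2 = 1768900 ≡ 599
164^16 ≡ 599^2 = 358801 ≡ 1363
164^32 ≡ 1363^2 = 1857769 ≡ 835
48 = 32 + 16, so 164^48 ≡ 835·1363 ≡ 406 (mod 1453)
184·406 = 74704 ≡ 601 (mod 1453)
601 ≡ 601 (mod 1453); signature holds.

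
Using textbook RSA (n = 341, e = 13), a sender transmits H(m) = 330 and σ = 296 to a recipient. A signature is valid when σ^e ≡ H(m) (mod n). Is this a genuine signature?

σ^2 ≡ 296^2 = 87616 ≡ 320
σ^4 ≡ 320^2 = 102400 ≡ 100
σ^8 ≡ 100^2 = 10000 ≡ 111
13 = 8 + 4 + 1, so σ^13 ≡ 111·100·296 ≡ 65 (mod 341)
65 ≠ 330, so verification fails.

forged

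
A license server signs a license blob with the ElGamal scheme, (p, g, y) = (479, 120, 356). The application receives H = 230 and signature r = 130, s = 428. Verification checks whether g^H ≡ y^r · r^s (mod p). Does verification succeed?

Left side g^H mod p:
120^2 = 14400 ≡ 30
120^4 ≡ 30^2 = 900 ≡ 421
120^8 ≡ 421^2 = 177241 ≡ 11
120^16 ≡ 11^2 = 121
120^32 ≡ 121^2 = 14641 ≡ 271
120^64 ≡ 271^2 = 73441 ≡ 154
120^128 ≡ 154^2 = 23716 ≡ 245
230 = 128 + 64 + 32 + 4 + 2, so 120^230 ≡ 245·154·271·421·30 ≡ 131 (mod 479)
Right side y^r · r^s mod p:
356^2 = 126736 ≡ 280
356^4 ≡ 280^2 = 78400 ≡ 323
356^8 ≡ 323^2 = 104329 ≡ 386
356^16 ≡ 386^2 = 148996 ≡ 27
356^32 ≡ 27^2 = 729 ≡ 250
356^64 ≡ 250^2 = 62500 ≡ 230
356^128 ≡ 230^2 = 52900 ≡ 210
130 = 128 + 2, so 356^130 ≡ 210·280 ≡ 362 (mod 479)
130^2 = 16900 ≡ 135
130^4 ≡ 135^2 = 18225 ≡ 23
130^8 ≡ 23^2 = 529 ≡ 50
130^16 ≡ 50^2 = 2500 ≡ 105
130^32 ≡ 105^2 = 11025 ≡ 8
130^64 ≡ 8^2 = 64
130^128 ≡ 64^2 = 4096 ≡ 264
130^256 ≡ 264^2 = 69696 ≡ 241
428 = 256 + 128 + 32 + 8 + 4, so 130^428 ≡ 241·264·8·50·23 ≡ 405 (mod 479)
362·405 = 146610 ≡ 36 (mod 479)
131 ≠ 36, so verification fails.

fails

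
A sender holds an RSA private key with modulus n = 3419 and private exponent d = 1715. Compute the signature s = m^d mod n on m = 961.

363

m^2 ≡ 961^2 = 923521 ≡ 391
m^4 ≡ 391^2 = 152881 ≡ 2445
m^8 ≡ 2445^2 = 5978025 ≡ 1613
m^16 ≡ 1613^2 = 2601769 ≡ 3329
m^32 ≡ 3329^2 = 11082241 ≡ 1262
m^64 ≡ 1262^2 = 1592644 ≡ 2809
m^128 ≡ 2809^2 = 7890481 ≡ 2848
m^256 ≡ 2848^2 = 8111104 ≡ 1236
m^512 ≡ 1236^2 = 1527696 ≡ 2822
m^1024 ≡ 2822^2 = 7963684 ≡ 833
1715 = 1024 + 512 + 128 + 32 + 16 + 2 + 1, so m^1715 ≡ 833·2822·2848·1262·3329·391·961 ≡ 363 (mod 3419)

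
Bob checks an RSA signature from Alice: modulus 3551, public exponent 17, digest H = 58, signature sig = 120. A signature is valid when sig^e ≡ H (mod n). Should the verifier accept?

accept

sig^2 ≡ 120^2 = 14400 ≡ 196
sig^4 ≡ 196^2 = 38416 ≡ 2906
sig^8 ≡ 2906^2 = 8444836 ≡ 558
sig^16 ≡ 558^2 = 311364 ≡ 2427
17 = 16 + 1, so sig^17 ≡ 2427·120 ≡ 58 (mod 3551)
Since 58 equals the digest 58, verification succeeds.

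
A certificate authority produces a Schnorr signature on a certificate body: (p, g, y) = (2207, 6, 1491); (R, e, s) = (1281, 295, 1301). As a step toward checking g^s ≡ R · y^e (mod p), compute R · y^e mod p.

1491^2 = 2223081 ≡ 632
1491^4 ≡ 632^2 = 399424 ≡ 2164
1491^8 ≡ 2164^2 = 4682896 ≡ 1849
1491^16 ≡ 1849^2 = 3418801 ≡ 158
1491^32 ≡ 158^2 = 24964 ≡ 687
1491^64 ≡ 687^2 = 471969 ≡ 1878
1491^128 ≡ 1878^2 = 3526884 ≡ 98
1491^256 ≡ 98^2 = 9604 ≡ 776
295 = 256 + 32 + 4 + 2 + 1, so 1491^295 ≡ 776·687·2164·632·1491 ≡ 1716 (mod 2207)
R · y^e ≡ 1281·1716 = 2198196 ≡ 24 (mod 2207)

24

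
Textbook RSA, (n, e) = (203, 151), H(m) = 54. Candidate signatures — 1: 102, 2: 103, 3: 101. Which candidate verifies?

2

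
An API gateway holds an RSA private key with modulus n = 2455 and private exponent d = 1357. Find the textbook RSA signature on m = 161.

1386

m^2 ≡ 161^2 = 25921 ≡ 1371
m^4 ≡ 1371^2 = 1879641 ≡ 1566
m^8 ≡ 1566^2 = 2452356 ≡ 2266
m^16 ≡ 2266^2 = 5134756 ≡ 1351
m^32 ≡ 1351^2 = 1825201 ≡ 1136
m^64 ≡ 1136^2 = 1290496 ≡ 1621
m^128 ≡ 1621^2 = 2627641 ≡ 791
m^256 ≡ 791^2 = 625681 ≡ 2111
m^512 ≡ 2111^2 = 4456321 ≡ 496
m^1024 ≡ 496^2 = 246016 ≡ 516
1357 = 1024 + 256 + 64 + 8 + 4 + 1, so m^1357 ≡ 516·2111·1621·2266·1566·161 ≡ 1386 (mod 2455)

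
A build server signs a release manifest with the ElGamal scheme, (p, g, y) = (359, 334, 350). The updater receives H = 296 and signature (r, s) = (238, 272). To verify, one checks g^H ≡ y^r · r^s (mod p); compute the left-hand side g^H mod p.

204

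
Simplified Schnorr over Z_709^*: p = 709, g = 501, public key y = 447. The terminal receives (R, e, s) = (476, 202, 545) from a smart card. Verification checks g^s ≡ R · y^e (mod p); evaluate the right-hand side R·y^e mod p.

447^2 = 199809 ≡ 580
447^4 ≡ 580^2 = 336400 ≡ 334
447^8 ≡ 334^2 = 111556 ≡ 243
447^16 ≡ 243^2 = 59049 ≡ 202
447^32 ≡ 202^2 = 40804 ≡ 391
447^64 ≡ 391^2 = 152881 ≡ 446
447^128 ≡ 446^2 = 198916 ≡ 396
202 = 128 + 64 + 8 + 2, so 447^202 ≡ 396·446·243·580 ≡ 19 (mod 709)
R · y^e ≡ 476·19 = 9044 ≡ 536 (mod 709)

536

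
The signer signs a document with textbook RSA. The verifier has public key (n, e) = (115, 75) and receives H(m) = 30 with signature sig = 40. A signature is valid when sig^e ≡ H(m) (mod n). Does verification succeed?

sig^2 ≡ 40^2 = 1600 ≡ 105
sig^4 ≡ 105^2 = 11025 ≡ 100
sig^8 ≡ 100^2 = 10000 ≡ 110
sig^16 ≡ 110^2 = 12100 ≡ 25
sig^32 ≡ 25^2 = 625 ≡ 50
sig^64 ≡ 50^2 = 2500 ≡ 85
75 = 64 + 8 + 2 + 1, so sig^75 ≡ 85·110·105·40 ≡ 30 (mod 115)
Since 30 equals the digest 30, verification succeeds.

passes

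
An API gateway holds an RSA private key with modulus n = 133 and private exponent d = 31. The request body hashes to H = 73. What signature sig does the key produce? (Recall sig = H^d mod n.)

Squares mod 133: H^1≡73, H^2≡9, H^4≡81, H^8≡44, H^16≡74
31 = 16 + 8 + 4 + 2 + 1, so H^31 ≡ 74·44·81·9·73 ≡ 24 (mod 133)

24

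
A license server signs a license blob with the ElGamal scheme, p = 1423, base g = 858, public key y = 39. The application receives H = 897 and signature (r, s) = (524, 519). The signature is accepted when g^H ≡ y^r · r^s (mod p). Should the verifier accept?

Left side g^H mod p:
Squares mod 1423: 858^1≡858, 858^2≡473, 858^4≡318, 858^8≡91, 858^16≡1166, 858^32≡591, 858^64≡646, 858^128≡377, 858^256≡1252, 858^512≡781
897 = 512 + 256 + 128 + 1, so 858^897 ≡ 781·1252·377·858 ≡ 1400 (mod 1423)
Right side y^r · r^s mod p:
Squares mod 1423: 39^1≡39, 39^2≡98, 39^4≡1066, 39^8≡802, 39^16≡8, 39^32≡64, 39^64≡1250, 39^128≡46, 39^256≡693, 39^512≡698
524 = 512 + 8 + 4, so 39^524 ≡ 698·802·1066 ≡ 371 (mod 1423)
Squares mod 1423: 524^1≡524, 524^2≡1360, 524^4≡1123, 524^8≡351, 524^16≡823, 524^32≡1404, 524^64≡361, 524^128≡828, 524^256≡1121, 524^512≡132
519 = 512 + 4 + 2 + 1, so 524^519 ≡ 132·1123·1360·524 ≡ 675 (mod 1423)
371·675 = 250425 ≡ 1400 (mod 1423)
1400 ≡ 1400 (mod 1423), so the signature is genuine.

accept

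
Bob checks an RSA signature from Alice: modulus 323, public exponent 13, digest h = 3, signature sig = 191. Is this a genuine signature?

forged

Squares mod 323: sig^1≡191, sig^2≡305, sig^4≡1, sig^8≡1
13 = 8 + 4 + 1, so sig^13 ≡ 1·1·191 ≡ 191 (mod 323)
The recovered value 191 does not match the digest 3.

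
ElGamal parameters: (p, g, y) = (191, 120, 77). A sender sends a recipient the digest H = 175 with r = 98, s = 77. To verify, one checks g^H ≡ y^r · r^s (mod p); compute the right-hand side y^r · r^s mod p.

107

77^2 = 5929 ≡ 8
77^4 ≡ 8^2 = 64
77^8 ≡ 64^2 = 4096 ≡ 85
77^16 ≡ 85^2 = 7225 ≡ 158
77^32 ≡ 158^2 = 24964 ≡ 134
77^64 ≡ 134^2 = 17956 ≡ 2
98 = 64 + 32 + 2, so 77^98 ≡ 2·134·8 ≡ 43 (mod 191)
98^2 = 9604 ≡ 54
98^4 ≡ 54^2 = 2916 ≡ 51
98^8 ≡ 51^2 = 2601 ≡ 118
98^16 ≡ 118^2 = 13924 ≡ 172
98^32 ≡ 172^2 = 29584 ≡ 170
98^64 ≡ 170^2 = 28900 ≡ 59
77 = 64 + 8 + 4 + 1, so 98^77 ≡ 59·118·51·98 ≡ 78 (mod 191)
y^r · r^s ≡ 43·78 = 3354 ≡ 107 (mod 191)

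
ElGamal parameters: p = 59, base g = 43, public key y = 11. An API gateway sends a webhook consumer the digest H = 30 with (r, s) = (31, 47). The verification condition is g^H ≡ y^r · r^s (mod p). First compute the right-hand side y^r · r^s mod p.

16

11^2 = 121 ≡ 3
11^4 ≡ 3^2 = 9
11^8 ≡ 9^2 = 81 ≡ 22
11^16 ≡ 22^2 = 484 ≡ 12
31 = 16 + 8 + 4 + 2 + 1, so 11^31 ≡ 12·22·9·3·11 ≡ 56 (mod 59)
31^2 = 961 ≡ 17
31^4 ≡ 17^2 = 289 ≡ 53
31^8 ≡ 53^2 = 2809 ≡ 36
31^16 ≡ 36^2 = 1296 ≡ 57
31^32 ≡ 57^2 = 3249 ≡ 4
47 = 32 + 8 + 4 + 2 + 1, so 31^47 ≡ 4·36·53·17·31 ≡ 34 (mod 59)
y^r · r^s ≡ 56·34 = 1904 ≡ 16 (mod 59)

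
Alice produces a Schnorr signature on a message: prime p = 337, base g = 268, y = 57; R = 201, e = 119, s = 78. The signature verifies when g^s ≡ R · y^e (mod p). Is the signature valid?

valid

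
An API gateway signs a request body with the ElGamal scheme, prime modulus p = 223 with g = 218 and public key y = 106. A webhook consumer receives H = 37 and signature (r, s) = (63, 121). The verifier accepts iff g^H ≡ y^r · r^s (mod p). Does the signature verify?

Left side g^H mod p:
218^2 = 47524 ≡ 25
218^4 ≡ 25^2 = 625 ≡ 179
218^8 ≡ 179^2 = 32041 ≡ 152
218^16 ≡ 152^2 = 23104 ≡ 135
218^32 ≡ 135^2 = 18225 ≡ 162
37 = 32 + 4 + 1, so 218^37 ≡ 162·179·218 ≡ 183 (mod 223)
Right side y^r · r^s mod p:
106^2 = 11236 ≡ 86
106^4 ≡ 86^2 = 7396 ≡ 37
106^8 ≡ 37^2 = 1369 ≡ 31
106^16 ≡ 31^2 = 961 ≡ 69
106^32 ≡ 69^2 = 4761 ≡ 78
63 = 32 + 16 + 8 + 4 + 2 + 1, so 106^63 ≡ 78·69·31·37·86·106 ≡ 171 (mod 223)
63^2 = 3969 ≡ 178
63^4 ≡ 178^2 = 31684 ≡ 18
63^8 ≡ 18^2 = 324 ≡ 101
63^16 ≡ 101^2 = 10201 ≡ 166
63^32 ≡ 166^2 = 27556 ≡ 127
63^64 ≡ 127^2 = 16129 ≡ 73
121 = 64 + 32 + 16 + 8 + 1, so 63^121 ≡ 73·127·166·101·63 ≡ 138 (mod 223)
171·138 = 23598 ≡ 183 (mod 223)
183 ≡ 183 (mod 223), so the signature is genuine.

verifies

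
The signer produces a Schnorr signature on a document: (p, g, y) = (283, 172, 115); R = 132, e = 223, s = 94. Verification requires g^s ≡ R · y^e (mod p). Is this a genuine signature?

g^s mod p:
172^2 = 29584 ≡ 152
172^4 ≡ 152^2 = 23104 ≡ 181
172^8 ≡ 181^2 = 32761 ≡ 216
172^16 ≡ 216^2 = 46656 ≡ 244
172^32 ≡ 244^2 = 59536 ≡ 106
172^64 ≡ 106^2 = 11236 ≡ 199
94 = 64 + 16 + 8 + 4 + 2, so 172^94 ≡ 199·244·216·181·152 ≡ 1 (mod 283)
R · y^e mod p:
115^2 = 13225 ≡ 207
115^4 ≡ 207^2 = 42849 ≡ 116
115^8 ≡ 116^2 = 13456 ≡ 155
115^16 ≡ 155^2 = 24025 ≡ 253
115^32 ≡ 253^2 = 64009 ≡ 51
115^64 ≡ 51^2 = 2601 ≡ 54
115^128 ≡ 54^2 = 2916 ≡ 86
223 = 128 + 64 + 16 + 8 + 4 + 2 + 1, so 115^223 ≡ 86·54·253·155·116·207·115 ≡ 268 (mod 283)
132·268 = 35376 ≡ 1 (mod 283)
1 ≡ 1 (mod 283); signature holds.

genuine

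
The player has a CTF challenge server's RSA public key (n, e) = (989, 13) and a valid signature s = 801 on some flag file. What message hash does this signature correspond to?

352

Squares mod 989: s^1≡801, s^2≡729, s^4≡348, s^8≡446
13 = 8 + 4 + 1, so s^13 ≡ 446·348·801 ≡ 352 (mod 989)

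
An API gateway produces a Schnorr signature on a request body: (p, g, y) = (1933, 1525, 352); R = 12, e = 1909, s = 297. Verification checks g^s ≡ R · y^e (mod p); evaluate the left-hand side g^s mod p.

1525^2 = 2325625 ≡ 226
1525^4 ≡ 226^2 = 51076 ≡ 818
1525^8 ≡ 818^2 = 669124 ≡ 306
1525^16 ≡ 306^2 = 93636 ≡ 852
1525^32 ≡ 852^2 = 725904 ≡ 1029
1525^64 ≡ 1029^2 = 1058841 ≡ 1490
1525^128 ≡ 1490^2 = 2220100 ≡ 1016
1525^256 ≡ 1016^2 = 1032256 ≡ 34
297 = 256 + 32 + 8 + 1, so 1525^297 ≡ 34·1029·306·1525 ≡ 317 (mod 1933)

317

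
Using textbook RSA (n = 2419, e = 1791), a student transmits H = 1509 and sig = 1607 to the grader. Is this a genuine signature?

sig^2 ≡ 1607^2 = 2582449 ≡ 1376
sig^4 ≡ 1376^2 = 1893376 ≡ 1718
sig^8 ≡ 1718^2 = 2951524 ≡ 344
sig^16 ≡ 344^2 = 118336 ≡ 2224
sig^32 ≡ 2224^2 = 4946176 ≡ 1740
sig^64 ≡ 1740^2 = 3027600 ≡ 1431
sig^128 ≡ 1431^2 = 2047761 ≡ 1287
sig^256 ≡ 1287^2 = 1656369 ≡ 1773
sig^512 ≡ 1773^2 = 3143529 ≡ 1248
sig^1024 ≡ 1248^2 = 1557504 ≡ 2087
1791 = 1024 + 512 + 128 + 64 + 32 + 16 + 8 + 4 + 2 + 1, so sig^1791 ≡ 2087·1248·1287·1431·1740·2224·344·1718·1376·1607 ≡ 1509 (mod 2419)
1509 = H, so the signature checks out.

genuine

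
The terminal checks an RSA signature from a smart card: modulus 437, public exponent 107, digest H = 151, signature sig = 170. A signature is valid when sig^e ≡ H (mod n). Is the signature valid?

valid

Squares mod 437: sig^1≡170, sig^2≡58, sig^4≡305, sig^8≡381, sig^16≡77, sig^32≡248, sig^64≡324
107 = 64 + 32 + 8 + 2 + 1, so sig^107 ≡ 324·248·381·58·170 ≡ 151 (mod 437)
151 = H, so the signature checks out.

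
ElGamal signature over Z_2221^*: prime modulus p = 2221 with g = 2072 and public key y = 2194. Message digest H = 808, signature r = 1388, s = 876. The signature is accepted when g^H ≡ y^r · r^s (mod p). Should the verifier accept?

accept

Left side g^H mod p:
Squares mod 2221: 2072^1≡2072, 2072^2≡2212, 2072^4≡81, 2072^8≡2119, 2072^16≡1520, 2072^32≡560, 2072^64≡439, 2072^128≡1715, 2072^256≡621, 2072^512≡1408
808 = 512 + 256 + 32 + 8, so 2072^808 ≡ 1408·621·560·2119 ≡ 23 (mod 2221)
Right side y^r · r^s mod p:
Squares mod 2221: 2194^1≡2194, 2194^2≡729, 2194^4≡622, 2194^8≡430, 2194^16≡557, 2194^32≡1530, 2194^64≡2187, 2194^128≡1156, 2194^256≡1515, 2194^512≡932, 2194^1024≡213
1388 = 1024 + 256 + 64 + 32 + 8 + 4, so 2194^1388 ≡ 213·1515·2187·1530·430·622 ≡ 170 (mod 2221)
Squares mod 2221: 1388^1≡1388, 1388^2≡937, 1388^4≡674, 1388^8≡1192, 1388^16≡1645, 1388^32≡847, 1388^64≡26, 1388^128≡676, 1388^256≡1671, 1388^512≡444
876 = 512 + 256 + 64 + 32 + 8 + 4, so 1388^876 ≡ 444·1671·26·847·1192·674 ≡ 1790 (mod 2221)
170·1790 = 304300 ≡ 23 (mod 2221)
23 ≡ 23 (mod 2221), so the signature is genuine.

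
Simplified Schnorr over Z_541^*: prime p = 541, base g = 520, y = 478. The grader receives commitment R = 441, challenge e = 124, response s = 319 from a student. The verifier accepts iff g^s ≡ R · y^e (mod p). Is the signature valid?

g^s mod p:
520^2 = 270400 ≡ 441
520^4 ≡ 441^2 = 194481 ≡ 262
520^8 ≡ 262^2 = 68644 ≡ 478
520^16 ≡ 478^2 = 228484 ≡ 182
520^32 ≡ 182^2 = 33124 ≡ 123
520^64 ≡ 123^2 = 15129 ≡ 522
520^128 ≡ 522^2 = 272484 ≡ 361
520^256 ≡ 361^2 = 130321 ≡ 481
319 = 256 + 32 + 16 + 8 + 4 + 2 + 1, so 520^319 ≡ 481·123·182·478·262·441·520 ≡ 23 (mod 541)
R · y^e mod p:
478^2 = 228484 ≡ 182
478^4 ≡ 182^2 = 33124 ≡ 123
478^8 ≡ 123^2 = 15129 ≡ 522
478^16 ≡ 522^2 = 272484 ≡ 361
478^32 ≡ 361^2 = 130321 ≡ 481
478^64 ≡ 481^2 = 231361 ≡ 354
124 = 64 + 32 + 16 + 8 + 4, so 478^124 ≡ 354·481·361·522·123 ≡ 16 (mod 541)
441·16 = 7056 ≡ 23 (mod 541)
23 ≡ 23 (mod 541); signature holds.

valid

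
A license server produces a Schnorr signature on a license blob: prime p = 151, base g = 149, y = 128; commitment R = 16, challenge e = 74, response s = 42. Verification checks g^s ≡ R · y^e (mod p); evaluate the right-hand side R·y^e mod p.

Squares mod 151: 128^1≡128, 128^2≡76, 128^4≡38, 128^8≡85, 128^16≡128, 128^32≡76, 128^64≡38
74 = 64 + 8 + 2, so 128^74 ≡ 38·85·76 ≡ 105 (mod 151)
R · y^e ≡ 16·105 = 1680 ≡ 19 (mod 151)

19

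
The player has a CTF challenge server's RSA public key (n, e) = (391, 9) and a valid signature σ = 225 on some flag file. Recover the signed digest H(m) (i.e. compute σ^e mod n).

σ^2 ≡ 225^2 = 50625 ≡ 186
σ^4 ≡ 186^2 = 34596 ≡ 188
σ^8 ≡ 188^2 = 35344 ≡ 154
9 = 8 + 1, so σ^9 ≡ 154·225 ≡ 242 (mod 391)

242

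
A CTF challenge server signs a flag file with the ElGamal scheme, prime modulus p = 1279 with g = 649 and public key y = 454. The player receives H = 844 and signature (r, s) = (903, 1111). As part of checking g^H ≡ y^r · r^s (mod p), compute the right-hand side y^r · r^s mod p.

114

454^2 = 206116 ≡ 197
454^4 ≡ 197^2 = 38809 ≡ 439
454^8 ≡ 439^2 = 192721 ≡ 871
454^16 ≡ 871^2 = 758641 ≡ 194
454^32 ≡ 194^2 = 37636 ≡ 545
454^64 ≡ 545^2 = 297025 ≡ 297
454^128 ≡ 297^2 = 88209 ≡ 1237
454^256 ≡ 1237^2 = 1530169 ≡ 485
454^512 ≡ 485^2 = 235225 ≡ 1168
903 = 512 + 256 + 128 + 4 + 2 + 1, so 454^903 ≡ 1168·485·1237·439·197·454 ≡ 914 (mod 1279)
903^2 = 815409 ≡ 686
903^4 ≡ 686^2 = 470596 ≡ 1203
903^8 ≡ 1203^2 = 1447209 ≡ 660
903^16 ≡ 660^2 = 435600 ≡ 740
903^32 ≡ 740^2 = 547600 ≡ 188
903^64 ≡ 188^2 = 35344 ≡ 811
903^128 ≡ 811^2 = 657721 ≡ 315
903^256 ≡ 315^2 = 99225 ≡ 742
903^512 ≡ 742^2 = 550564 ≡ 594
903^1024 ≡ 594^2 = 352836 ≡ 1111
1111 = 1024 + 64 + 16 + 4 + 2 + 1, so 903^1111 ≡ 1111·811·740·1203·686·903 ≡ 266 (mod 1279)
y^r · r^s ≡ 914·266 = 243124 ≡ 114 (mod 1279)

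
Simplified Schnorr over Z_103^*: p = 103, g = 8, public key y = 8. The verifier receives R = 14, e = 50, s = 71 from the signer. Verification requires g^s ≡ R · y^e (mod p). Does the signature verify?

does not verify

g^s mod p:
Squares mod 103: 8^1≡8, 8^2≡64, 8^4≡79, 8^8≡61, 8^16≡13, 8^32≡66, 8^64≡30
71 = 64 + 4 + 2 + 1, so 8^71 ≡ 30·79·64·8 ≡ 100 (mod 103)
R · y^e mod p:
Squares mod 103: 8^1≡8, 8^2≡64, 8^4≡79, 8^8≡61, 8^16≡13, 8^32≡66
50 = 32 + 16 + 2, so 8^50 ≡ 66·13·64 ≡ 13 (mod 103)
14·13 = 182 ≡ 79 (mod 103)
100 ≠ 79; the check fails.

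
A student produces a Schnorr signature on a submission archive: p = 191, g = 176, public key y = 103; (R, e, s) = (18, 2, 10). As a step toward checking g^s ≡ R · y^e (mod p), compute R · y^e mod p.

103^2 mod 191 = 104
R · y^e ≡ 18·104 = 1872 ≡ 153 (mod 191)

153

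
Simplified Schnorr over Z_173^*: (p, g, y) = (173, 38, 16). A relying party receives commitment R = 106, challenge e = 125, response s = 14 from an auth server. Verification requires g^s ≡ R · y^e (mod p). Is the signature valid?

invalid

g^s mod p:
38^2 = 1444 ≡ 60
38^4 ≡ 60^2 = 3600 ≡ 140
38^8 ≡ 140^2 = 19600 ≡ 51
14 = 8 + 4 + 2, so 38^14 ≡ 51·140·60 ≡ 52 (mod 173)
R · y^e mod p:
16^2 = 256 ≡ 83
16^4 ≡ 83^2 = 6889 ≡ 142
16^8 ≡ 142^2 = 20164 ≡ 96
16^16 ≡ 96^2 = 9216 ≡ 47
16^32 ≡ 47^2 = 2209 ≡ 133
16^64 ≡ 133^2 = 17689 ≡ 43
125 = 64 + 32 + 16 + 8 + 4 + 1, so 16^125 ≡ 43·133·47·96·142·16 ≡ 106 (mod 173)
106·106 = 11236 ≡ 164 (mod 173)
52 ≠ 164; the check fails.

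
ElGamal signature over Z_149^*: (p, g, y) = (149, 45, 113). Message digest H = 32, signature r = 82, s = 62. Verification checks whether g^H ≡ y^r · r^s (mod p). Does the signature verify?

verifies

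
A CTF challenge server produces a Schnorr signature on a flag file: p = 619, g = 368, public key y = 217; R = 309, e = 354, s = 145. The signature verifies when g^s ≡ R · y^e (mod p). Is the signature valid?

g^s mod p:
368^2 = 135424 ≡ 482
368^4 ≡ 482^2 = 232324 ≡ 199
368^8 ≡ 199^2 = 39601 ≡ 604
368^16 ≡ 604^2 = 364816 ≡ 225
368^32 ≡ 225^2 = 50625 ≡ 486
368^64 ≡ 486^2 = 236196 ≡ 357
368^128 ≡ 357^2 = 127449 ≡ 554
145 = 128 + 16 + 1, so 368^145 ≡ 554·225·368 ≡ 205 (mod 619)
R · y^e mod p:
217^2 = 47089 ≡ 45
217^4 ≡ 45^2 = 2025 ≡ 168
217^8 ≡ 168^2 = 28224 ≡ 369
217^16 ≡ 369^2 = 136161 ≡ 600
217^32 ≡ 600^2 = 360000 ≡ 361
217^64 ≡ 361^2 = 130321 ≡ 331
217^128 ≡ 331^2 = 109561 ≡ 617
217^256 ≡ 617^2 = 380689 ≡ 4
354 = 256 + 64 + 32 + 2, so 217^354 ≡ 4·331·361·45 ≡ 606 (mod 619)
309·606 = 187254 ≡ 316 (mod 619)
205 ≠ 316; the check fails.

invalid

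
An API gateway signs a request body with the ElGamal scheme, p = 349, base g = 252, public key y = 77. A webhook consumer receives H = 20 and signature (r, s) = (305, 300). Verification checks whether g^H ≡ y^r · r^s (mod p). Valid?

yes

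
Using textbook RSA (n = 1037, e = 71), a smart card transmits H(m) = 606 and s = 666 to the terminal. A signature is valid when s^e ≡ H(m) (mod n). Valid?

yes

s^2 ≡ 666^2 = 443556 ≡ 757
s^4 ≡ 757^2 = 573049 ≡ 625
s^8 ≡ 625^2 = 390625 ≡ 713
s^16 ≡ 713^2 = 508369 ≡ 239
s^32 ≡ 239^2 = 57121 ≡ 86
s^64 ≡ 86^2 = 7396 ≡ 137
71 = 64 + 4 + 2 + 1, so s^71 ≡ 137·625·757·666 ≡ 606 (mod 1037)
s^71 mod 1037 = 606 matches H(m).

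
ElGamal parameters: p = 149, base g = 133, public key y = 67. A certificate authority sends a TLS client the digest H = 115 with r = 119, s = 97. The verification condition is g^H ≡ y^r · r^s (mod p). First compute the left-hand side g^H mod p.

24

133^2 = 17689 ≡ 107
133^4 ≡ 107^2 = 11449 ≡ 125
133^8 ≡ 125^2 = 15625 ≡ 129
133^16 ≡ 129^2 = 16641 ≡ 102
133^32 ≡ 102^2 = 10404 ≡ 123
133^64 ≡ 123^2 = 15129 ≡ 80
115 = 64 + 32 + 16 + 2 + 1, so 133^115 ≡ 80·123·102·107·133 ≡ 24 (mod 149)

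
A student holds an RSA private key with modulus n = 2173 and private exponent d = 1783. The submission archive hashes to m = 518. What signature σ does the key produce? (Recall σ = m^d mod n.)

m^2 ≡ 518^2 = 268324 ≡ 1045
m^4 ≡ 1045^2 = 1092025 ≡ 1179
m^8 ≡ 1179^2 = 1390041 ≡ 1494
m^16 ≡ 1494^2 = 2232036 ≡ 365
m^32 ≡ 365^2 = 133225 ≡ 672
m^64 ≡ 672^2 = 451584 ≡ 1773
m^128 ≡ 1773^2 = 3143529 ≡ 1371
m^256 ≡ 1371^2 = 1879641 ≡ 2169
m^512 ≡ 2169^2 = 4704561 ≡ 16
m^1024 ≡ 16^2 = 256
1783 = 1024 + 512 + 128 + 64 + 32 + 16 + 4 + 2 + 1, so m^1783 ≡ 256·16·1371·1773·672·365·1179·1045·518 ≡ 1776 (mod 2173)

1776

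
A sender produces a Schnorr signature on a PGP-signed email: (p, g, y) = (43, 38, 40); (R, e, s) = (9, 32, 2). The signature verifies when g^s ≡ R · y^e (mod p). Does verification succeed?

fails

g^s mod p:
38^2 = 1444 ≡ 25
R · y^e mod p:
40^2 = 1600 ≡ 9
40^4 ≡ 9^2 = 81 ≡ 38
40^8 ≡ 38^2 = 1444 ≡ 25
40^16 ≡ 25^2 = 625 ≡ 23
40^32 ≡ 23^2 = 529 ≡ 13
9·13 = 117 ≡ 31 (mod 43)
25 ≠ 31; the check fails.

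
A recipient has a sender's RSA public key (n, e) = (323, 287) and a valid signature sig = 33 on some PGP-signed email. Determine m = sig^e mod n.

186

sig^2 ≡ 33^2 = 1089 ≡ 120
sig^4 ≡ 120^2 = 14400 ≡ 188
sig^8 ≡ 188^2 = 35344 ≡ 137
sig^16 ≡ 137^2 = 18769 ≡ 35
sig^32 ≡ 35^2 = 1225 ≡ 256
sig^64 ≡ 256^2 = 65536 ≡ 290
sig^128 ≡ 290^2 = 84100 ≡ 120
sig^256 ≡ 120^2 = 14400 ≡ 188
287 = 256 + 16 + 8 + 4 + 2 + 1, so sig^287 ≡ 188·35·137·188·120·33 ≡ 186 (mod 323)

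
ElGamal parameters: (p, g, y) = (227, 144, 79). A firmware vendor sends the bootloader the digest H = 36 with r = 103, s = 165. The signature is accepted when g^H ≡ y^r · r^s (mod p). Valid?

Left side g^H mod p:
144^2 = 20736 ≡ 79
144^4 ≡ 79^2 = 6241 ≡ 112
144^8 ≡ 112^2 = 12544 ≡ 59
144^16 ≡ 59^2 = 3481 ≡ 76
144^32 ≡ 76^2 = 5776 ≡ 101
36 = 32 + 4, so 144^36 ≡ 101·112 ≡ 189 (mod 227)
Right side y^r · r^s mod p:
79^2 = 6241 ≡ 112
79^4 ≡ 112^2 = 12544 ≡ 59
79^8 ≡ 59^2 = 3481 ≡ 76
79^16 ≡ 76^2 = 5776 ≡ 101
79^32 ≡ 101^2 = 10201 ≡ 213
79^64 ≡ 213^2 = 45369 ≡ 196
103 = 64 + 32 + 4 + 2 + 1, so 79^103 ≡ 196·213·59·112·79 ≡ 225 (mod 227)
103^2 = 10609 ≡ 167
103^4 ≡ 167^2 = 27889 ≡ 195
103^8 ≡ 195^2 = 38025 ≡ 116
103^16 ≡ 116^2 = 13456 ≡ 63
103^32 ≡ 63^2 = 3969 ≡ 110
103^64 ≡ 110^2 = 12100 ≡ 69
103^128 ≡ 69^2 = 4761 ≡ 221
165 = 128 + 32 + 4 + 1, so 103^165 ≡ 221·110·195·103 ≡ 19 (mod 227)
225·19 = 4275 ≡ 189 (mod 227)
189 ≡ 189 (mod 227), so the signature is genuine.

yes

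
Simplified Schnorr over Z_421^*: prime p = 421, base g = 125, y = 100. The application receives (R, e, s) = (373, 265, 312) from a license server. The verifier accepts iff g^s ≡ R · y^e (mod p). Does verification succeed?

passes

g^s mod p:
Squares mod 421: 125^1≡125, 125^2≡48, 125^4≡199, 125^8≡27, 125^16≡308, 125^32≡139, 125^64≡376, 125^128≡341, 125^256≡85
312 = 256 + 32 + 16 + 8, so 125^312 ≡ 85·139·308·27 ≡ 139 (mod 421)
R · y^e mod p:
Squares mod 421: 100^1≡100, 100^2≡317, 100^4≡291, 100^8≡60, 100^16≡232, 100^32≡357, 100^64≡307, 100^128≡366, 100^256≡78
265 = 256 + 8 + 1, so 100^265 ≡ 78·60·100 ≡ 269 (mod 421)
373·269 = 100337 ≡ 139 (mod 421)
139 ≡ 139 (mod 421); signature holds.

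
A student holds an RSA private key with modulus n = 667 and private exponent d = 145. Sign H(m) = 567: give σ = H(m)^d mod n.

(H(m))^2 ≡ 567^2 = 321489 ≡ 662
(H(m))^4 ≡ 662^2 = 438244 ≡ 25
(H(m))^8 ≡ 25^2 = 625
(H(m))^16 ≡ 625^2 = 390625 ≡ 430
(H(m))^32 ≡ 430^2 = 184900 ≡ 141
(H(m))^64 ≡ 141^2 = 19881 ≡ 538
(H(m))^128 ≡ 538^2 = 289444 ≡ 633
145 = 128 + 16 + 1, so (H(m))^145 ≡ 633·430·567 ≡ 603 (mod 667)

603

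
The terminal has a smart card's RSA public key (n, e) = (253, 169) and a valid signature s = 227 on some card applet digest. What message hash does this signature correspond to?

s^2 ≡ 227^2 = 51529 ≡ 170
s^4 ≡ 170^2 = 28900 ≡ 58
s^8 ≡ 58^2 = 3364 ≡ 75
s^16 ≡ 75^2 = 5625 ≡ 59
s^32 ≡ 59^2 = 3481 ≡ 192
s^64 ≡ 192^2 = 36864 ≡ 179
s^128 ≡ 179^2 = 32041 ≡ 163
169 = 128 + 32 + 8 + 1, so s^169 ≡ 163·192·75·227 ≡ 195 (mod 253)

195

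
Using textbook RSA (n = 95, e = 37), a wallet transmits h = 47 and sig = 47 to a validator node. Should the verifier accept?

sig^2 ≡ 47^2 = 2209 ≡ 24
sig^4 ≡ 24^2 = 576 ≡ 6
sig^8 ≡ 6^2 = 36
sig^16 ≡ 36^2 = 1296 ≡ 61
sig^32 ≡ 61^2 = 3721 ≡ 16
37 = 32 + 4 + 1, so sig^37 ≡ 16·6·47 ≡ 47 (mod 95)
Since 47 equals the digest 47, verification succeeds.

accept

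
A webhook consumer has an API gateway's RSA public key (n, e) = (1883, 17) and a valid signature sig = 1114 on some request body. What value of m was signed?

575

sig^17 mod 1883 = 575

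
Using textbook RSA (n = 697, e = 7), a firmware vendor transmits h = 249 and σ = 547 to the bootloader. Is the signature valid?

valid

Squares mod 697: σ^1≡547, σ^2≡196, σ^4≡81
7 = 4 + 2 + 1, so σ^7 ≡ 81·196·547 ≡ 249 (mod 697)
249 = h, so the signature checks out.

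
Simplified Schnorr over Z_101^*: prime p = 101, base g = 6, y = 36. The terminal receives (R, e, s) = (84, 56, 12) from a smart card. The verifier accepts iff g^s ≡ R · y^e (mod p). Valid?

g^s mod p:
6^2 = 36
6^4 ≡ 36^2 = 1296 ≡ 84
6^8 ≡ 84^2 = 7056 ≡ 87
12 = 8 + 4, so 6^12 ≡ 87·84 ≡ 36 (mod 101)
R · y^e mod p:
36^2 = 1296 ≡ 84
36^4 ≡ 84^2 = 7056 ≡ 87
36^8 ≡ 87^2 = 7569 ≡ 95
36^16 ≡ 95^2 = 9025 ≡ 36
36^32 ≡ 36^2 = 1296 ≡ 84
56 = 32 + 16 + 8, so 36^56 ≡ 84·36·95 ≡ 36 (mod 101)
84·36 = 3024 ≡ 95 (mod 101)
36 ≠ 95; the check fails.

no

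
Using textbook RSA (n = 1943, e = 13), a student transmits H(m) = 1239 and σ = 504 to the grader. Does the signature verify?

verifies

σ^2 ≡ 504^2 = 254016 ≡ 1426
σ^4 ≡ 1426^2 = 2033476 ≡ 1098
σ^8 ≡ 1098^2 = 1205604 ≡ 944
13 = 8 + 4 + 1, so σ^13 ≡ 944·1098·504 ≡ 1239 (mod 1943)
1239 = H(m), so the signature checks out.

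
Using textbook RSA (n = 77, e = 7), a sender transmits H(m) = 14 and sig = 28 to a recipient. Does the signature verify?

sig^2 ≡ 28^2 = 784 ≡ 14
sig^4 ≡ 14^2 = 196 ≡ 42
7 = 4 + 2 + 1, so sig^7 ≡ 42·14·28 ≡ 63 (mod 77)
63 ≠ 14, so verification fails.

does not verify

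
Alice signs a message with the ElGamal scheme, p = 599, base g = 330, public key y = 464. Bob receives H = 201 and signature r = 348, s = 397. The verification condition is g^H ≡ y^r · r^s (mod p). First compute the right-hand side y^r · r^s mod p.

464^348 mod 599 = 483
348^397 mod 599 = 407
y^r · r^s ≡ 483·407 = 196581 ≡ 109 (mod 599)

109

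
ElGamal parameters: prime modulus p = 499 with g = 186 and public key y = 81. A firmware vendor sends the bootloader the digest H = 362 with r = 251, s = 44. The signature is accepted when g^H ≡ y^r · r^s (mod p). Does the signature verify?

verifies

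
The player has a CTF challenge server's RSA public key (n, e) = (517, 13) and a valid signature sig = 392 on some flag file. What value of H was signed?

299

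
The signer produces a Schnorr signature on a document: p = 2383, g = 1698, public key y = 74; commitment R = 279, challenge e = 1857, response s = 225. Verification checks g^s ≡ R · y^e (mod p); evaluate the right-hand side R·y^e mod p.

74^2 = 5476 ≡ 710
74^4 ≡ 710^2 = 504100 ≡ 1287
74^8 ≡ 1287^2 = 1656369 ≡ 184
74^16 ≡ 184^2 = 33856 ≡ 494
74^32 ≡ 494^2 = 244036 ≡ 970
74^64 ≡ 970^2 = 940900 ≡ 1998
74^128 ≡ 1998^2 = 3992004 ≡ 479
74^256 ≡ 479^2 = 229441 ≡ 673
74^512 ≡ 673^2 = 452929 ≡ 159
74^1024 ≡ 159^2 = 25281 ≡ 1451
1857 = 1024 + 512 + 256 + 64 + 1, so 74^1857 ≡ 1451·159·673·1998·74 ≡ 460 (mod 2383)
R · y^e ≡ 279·460 = 128340 ≡ 2041 (mod 2383)

2041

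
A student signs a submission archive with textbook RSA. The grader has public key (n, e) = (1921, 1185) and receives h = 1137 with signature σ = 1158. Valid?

no

Squares mod 1921: σ^1≡1158, σ^2≡106, σ^4≡1631, σ^8≡1497, σ^16≡1123, σ^32≡953, σ^64≡1497, σ^128≡1123, σ^256≡953, σ^512≡1497, σ^1024≡1123
1185 = 1024 + 128 + 32 + 1, so σ^1185 ≡ 1123·1123·953·1158 ≡ 784 (mod 1921)
784 ≠ 1137, so verification fails.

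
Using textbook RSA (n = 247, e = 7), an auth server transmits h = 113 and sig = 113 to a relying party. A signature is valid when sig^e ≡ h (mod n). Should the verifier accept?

accept

Squares mod 247: sig^1≡113, sig^2≡172, sig^4≡191
7 = 4 + 2 + 1, so sig^7 ≡ 191·172·113 ≡ 113 (mod 247)
113 = h, so the signature checks out.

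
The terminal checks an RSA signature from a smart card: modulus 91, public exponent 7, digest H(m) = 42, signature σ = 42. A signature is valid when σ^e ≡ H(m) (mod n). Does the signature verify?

Squares mod 91: σ^1≡42, σ^2≡35, σ^4≡42
7 = 4 + 2 + 1, so σ^7 ≡ 42·35·42 ≡ 42 (mod 91)
σ^7 mod 91 = 42 matches H(m).

verifies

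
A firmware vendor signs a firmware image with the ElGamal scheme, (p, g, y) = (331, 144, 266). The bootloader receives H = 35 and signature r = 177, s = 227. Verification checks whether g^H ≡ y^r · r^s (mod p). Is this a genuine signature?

Left side g^H mod p:
144^35 mod 331 = 274
Right side y^r · r^s mod p:
266^177 mod 331 = 143
177^227 mod 331 = 157
143·157 = 22451 ≡ 274 (mod 331)
274 ≡ 274 (mod 331), so the signature is genuine.

genuine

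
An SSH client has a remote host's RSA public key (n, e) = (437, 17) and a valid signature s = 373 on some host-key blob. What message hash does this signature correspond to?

84

s^2 ≡ 373^2 = 139129 ≡ 163
s^4 ≡ 163^2 = 26569 ≡ 349
s^8 ≡ 349^2 = 121801 ≡ 315
s^16 ≡ 315^2 = 99225 ≡ 26
17 = 16 + 1, so s^17 ≡ 26·373 ≡ 84 (mod 437)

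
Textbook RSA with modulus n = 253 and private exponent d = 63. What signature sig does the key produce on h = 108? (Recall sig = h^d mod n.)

58

h^2 ≡ 108^2 = 11664 ≡ 26
h^4 ≡ 26^2 = 676 ≡ 170
h^8 ≡ 170^2 = 28900 ≡ 58
h^16 ≡ 58^2 = 3364 ≡ 75
h^32 ≡ 75^2 = 5625 ≡ 59
63 = 32 + 16 + 8 + 4 + 2 + 1, so h^63 ≡ 59·75·58·170·26·108 ≡ 58 (mod 253)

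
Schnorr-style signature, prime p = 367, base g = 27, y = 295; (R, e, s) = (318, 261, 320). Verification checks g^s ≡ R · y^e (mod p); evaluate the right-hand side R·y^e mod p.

226

295^2 = 87025 ≡ 46
295^4 ≡ 46^2 = 2116 ≡ 281
295^8 ≡ 281^2 = 78961 ≡ 56
295^16 ≡ 56^2 = 3136 ≡ 200
295^32 ≡ 200^2 = 40000 ≡ 364
295^64 ≡ 364^2 = 132496 ≡ 9
295^128 ≡ 9^2 = 81
295^256 ≡ 81^2 = 6561 ≡ 322
261 = 256 + 4 + 1, so 295^261 ≡ 322·281·295 ≡ 280 (mod 367)
R · y^e ≡ 318·280 = 89040 ≡ 226 (mod 367)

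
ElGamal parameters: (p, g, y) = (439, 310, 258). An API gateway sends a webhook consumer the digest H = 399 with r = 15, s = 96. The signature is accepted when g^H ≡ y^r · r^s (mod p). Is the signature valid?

Left side g^H mod p:
310^2 = 96100 ≡ 398
310^4 ≡ 398^2 = 158404 ≡ 364
310^8 ≡ 364^2 = 132496 ≡ 357
310^16 ≡ 357^2 = 127449 ≡ 139
310^32 ≡ 139^2 = 19321 ≡ 5
310^64 ≡ 5^2 = 25
310^128 ≡ 25^2 = 625 ≡ 186
310^256 ≡ 186^2 = 34596 ≡ 354
399 = 256 + 128 + 8 + 4 + 2 + 1, so 310^399 ≡ 354·186·357·364·398·310 ≡ 374 (mod 439)
Right side y^r · r^s mod p:
258^2 = 66564 ≡ 275
258^4 ≡ 275^2 = 75625 ≡ 117
258^8 ≡ 117^2 = 13689 ≡ 80
15 = 8 + 4 + 2 + 1, so 258^15 ≡ 80·117·275·258 ≡ 18 (mod 439)
15^2 = 225
15^4 ≡ 225^2 = 50625 ≡ 140
15^8 ≡ 140^2 = 19600 ≡ 284
15^16 ≡ 284^2 = 80656 ≡ 319
15^32 ≡ 319^2 = 101761 ≡ 352
15^64 ≡ 352^2 = 123904 ≡ 106
96 = 64 + 32, so 15^96 ≡ 106·352 ≡ 436 (mod 439)
18·436 = 7848 ≡ 385 (mod 439)
374 ≠ 385, so verification fails.

invalid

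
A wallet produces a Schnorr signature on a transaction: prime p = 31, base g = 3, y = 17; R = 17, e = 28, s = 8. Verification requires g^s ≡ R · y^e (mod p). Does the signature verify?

does not verify

g^s mod p:
3^2 = 9
3^4 ≡ 9^2 = 81 ≡ 19
3^8 ≡ 19^2 = 361 ≡ 20
R · y^e mod p:
17^2 = 289 ≡ 10
17^4 ≡ 10^2 = 100 ≡ 7
17^8 ≡ 7^2 = 49 ≡ 18
17^16 ≡ 18^2 = 324 ≡ 14
28 = 16 + 8 + 4, so 17^28 ≡ 14·18·7 ≡ 28 (mod 31)
17·28 = 476 ≡ 11 (mod 31)
20 ≠ 11; the check fails.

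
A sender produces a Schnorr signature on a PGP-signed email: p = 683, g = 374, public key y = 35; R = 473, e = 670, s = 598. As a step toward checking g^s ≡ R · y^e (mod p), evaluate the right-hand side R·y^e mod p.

632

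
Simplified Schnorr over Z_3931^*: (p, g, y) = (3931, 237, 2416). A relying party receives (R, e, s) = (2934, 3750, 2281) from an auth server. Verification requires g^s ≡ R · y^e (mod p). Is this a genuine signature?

g^s mod p:
Squares mod 3931: 237^1≡237, 237^2≡1135, 237^4≡2788, 237^8≡1357, 237^16≡1741, 237^32≡280, 237^64≡3711, 237^128≡1228, 237^256≡2411, 237^512≡2903, 237^1024≡3276, 237^2048≡546
2281 = 2048 + 128 + 64 + 32 + 8 + 1, so 237^2281 ≡ 546·1228·3711·280·1357·237 ≡ 2700 (mod 3931)
R · y^e mod p:
Squares mod 3931: 2416^1≡2416, 2416^2≡3452, 2416^4≡1443, 2416^8≡2750, 2416^16≡3187, 2416^32≡3196, 2416^64≡1678, 2416^128≡1088, 2416^256≡513, 2416^512≡3723, 2416^1024≡23, 2416^2048≡529
3750 = 2048 + 1024 + 512 + 128 + 32 + 4 + 2, so 2416^3750 ≡ 529·23·3723·1088·3196·1443·3452 ≡ 3415 (mod 3931)
2934·3415 = 10019610 ≡ 3422 (mod 3931)
2700 ≠ 3422; the check fails.

forged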